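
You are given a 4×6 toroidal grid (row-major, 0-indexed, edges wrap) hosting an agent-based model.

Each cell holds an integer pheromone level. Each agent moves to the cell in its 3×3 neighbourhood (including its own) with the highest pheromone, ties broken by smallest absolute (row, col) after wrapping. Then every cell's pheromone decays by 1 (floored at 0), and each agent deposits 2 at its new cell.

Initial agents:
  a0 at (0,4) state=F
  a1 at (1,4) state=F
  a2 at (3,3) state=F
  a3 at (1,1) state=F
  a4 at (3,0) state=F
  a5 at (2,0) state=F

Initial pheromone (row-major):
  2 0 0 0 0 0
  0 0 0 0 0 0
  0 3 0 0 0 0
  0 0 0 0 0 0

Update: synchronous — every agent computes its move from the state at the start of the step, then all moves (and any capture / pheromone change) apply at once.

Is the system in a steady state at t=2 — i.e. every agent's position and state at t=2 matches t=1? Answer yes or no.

no

t=1: a0@(0,3) a1@(0,3) a2@(0,2) a3@(2,1) a4@(2,1) a5@(2,1) | pheromone: 1 0 2 4 0 0 / 0 0 0 0 0 0 / 0 8 0 0 0 0 / 0 0 0 0 0 0
t=2: a0@(0,3) a1@(0,3) a2@(0,3) a3@(2,1) a4@(2,1) a5@(2,1) | pheromone: 0 0 1 9 0 0 / 0 0 0 0 0 0 / 0 13 0 0 0 0 / 0 0 0 0 0 0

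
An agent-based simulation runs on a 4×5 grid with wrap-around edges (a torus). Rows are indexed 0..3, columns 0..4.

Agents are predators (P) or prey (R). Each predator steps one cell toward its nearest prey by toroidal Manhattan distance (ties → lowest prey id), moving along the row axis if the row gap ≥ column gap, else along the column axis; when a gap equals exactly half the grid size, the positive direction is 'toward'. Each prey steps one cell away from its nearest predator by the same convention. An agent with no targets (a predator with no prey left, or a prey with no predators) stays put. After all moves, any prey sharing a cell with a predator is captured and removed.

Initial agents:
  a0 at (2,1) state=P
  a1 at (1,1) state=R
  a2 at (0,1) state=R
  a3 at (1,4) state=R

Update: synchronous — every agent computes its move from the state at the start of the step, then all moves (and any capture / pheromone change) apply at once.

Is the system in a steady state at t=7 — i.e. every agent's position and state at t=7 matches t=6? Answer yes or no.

t=1: a0@(1,1):P a1@(0,1):R a2@(3,1):R a3@(1,3):R
t=2: a0@(0,1):P a1@(3,1):R a2@(2,1):R a3@(1,4):R
t=3: a0@(3,1):P a1@(2,1):R a2@(1,1):R a3@(1,3):R
t=4: a0@(2,1):P a1@(1,1):R a2@(0,1):R a3@(0,3):R
t=5: a0@(1,1):P a1@(0,1):R a2@(3,1):R a3@(3,3):R
t=6: a0@(0,1):P a1@(3,1):R a2@(2,1):R a3@(2,3):R
t=7: a0@(3,1):P a1@(2,1):R a2@(1,1):R a3@(1,3):R

no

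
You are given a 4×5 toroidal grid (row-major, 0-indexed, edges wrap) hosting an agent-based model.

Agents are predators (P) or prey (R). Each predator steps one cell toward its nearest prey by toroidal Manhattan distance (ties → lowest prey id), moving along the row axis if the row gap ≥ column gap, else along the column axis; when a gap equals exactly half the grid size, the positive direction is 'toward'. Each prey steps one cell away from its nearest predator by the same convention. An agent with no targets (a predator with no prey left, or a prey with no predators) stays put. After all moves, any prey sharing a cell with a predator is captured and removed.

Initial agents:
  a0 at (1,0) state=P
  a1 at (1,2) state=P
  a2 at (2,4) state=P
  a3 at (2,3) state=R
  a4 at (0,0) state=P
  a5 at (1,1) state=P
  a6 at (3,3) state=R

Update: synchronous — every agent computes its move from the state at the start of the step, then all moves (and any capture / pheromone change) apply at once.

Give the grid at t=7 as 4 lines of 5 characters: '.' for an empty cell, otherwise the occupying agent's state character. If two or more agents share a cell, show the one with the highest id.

t=1: a0@(1,4):P a1@(2,2):P a2@(2,3):P a4@(0,4):P a5@(1,2):P a6@(0,3):R
t=2: a0@(0,4):P a1@(3,2):P a2@(3,3):P a4@(0,3):P a5@(0,2):P
t=3: (unchanged — steady state)

..PPP
.....
.....
..PP.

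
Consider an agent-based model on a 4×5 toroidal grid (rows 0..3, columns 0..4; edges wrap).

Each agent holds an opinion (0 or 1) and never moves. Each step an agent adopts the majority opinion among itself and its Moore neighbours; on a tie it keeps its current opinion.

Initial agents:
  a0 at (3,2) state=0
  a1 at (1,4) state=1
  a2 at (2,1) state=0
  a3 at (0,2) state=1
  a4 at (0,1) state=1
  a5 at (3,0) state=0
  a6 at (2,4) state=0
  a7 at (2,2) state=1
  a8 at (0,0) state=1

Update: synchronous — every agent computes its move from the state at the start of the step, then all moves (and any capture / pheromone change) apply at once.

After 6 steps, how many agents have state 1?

5

t=1: a0@(3,2):1 a1@(1,4):1 a2@(2,1):0 a3@(0,2):1 a4@(0,1):1 a5@(3,0):0 a6@(2,4):0 a7@(2,2):0 a8@(0,0):1
t=2: (unchanged — steady state)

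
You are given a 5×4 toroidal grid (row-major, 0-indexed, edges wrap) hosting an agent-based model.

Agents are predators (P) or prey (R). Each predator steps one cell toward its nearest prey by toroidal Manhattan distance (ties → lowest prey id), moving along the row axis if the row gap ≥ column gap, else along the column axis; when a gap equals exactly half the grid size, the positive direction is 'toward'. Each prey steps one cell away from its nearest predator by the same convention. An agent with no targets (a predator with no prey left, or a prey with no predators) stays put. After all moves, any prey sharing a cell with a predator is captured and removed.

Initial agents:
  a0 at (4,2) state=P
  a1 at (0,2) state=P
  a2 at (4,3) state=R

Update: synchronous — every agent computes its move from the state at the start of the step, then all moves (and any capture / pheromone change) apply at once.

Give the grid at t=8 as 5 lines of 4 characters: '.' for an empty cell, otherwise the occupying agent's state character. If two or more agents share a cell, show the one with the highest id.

....
....
....
....
.PPR

t=1: a0@(4,3):P a1@(4,2):P a2@(4,0):R
t=2: a0@(4,0):P a1@(4,3):P a2@(4,1):R
t=3: a0@(4,1):P a1@(4,0):P a2@(4,2):R
t=4: a0@(4,2):P a1@(4,1):P a2@(4,3):R
t=5: a0@(4,3):P a1@(4,2):P a2@(4,0):R
t=6: a0@(4,0):P a1@(4,3):P a2@(4,1):R
t=7: a0@(4,1):P a1@(4,0):P a2@(4,2):R
t=8: a0@(4,2):P a1@(4,1):P a2@(4,3):R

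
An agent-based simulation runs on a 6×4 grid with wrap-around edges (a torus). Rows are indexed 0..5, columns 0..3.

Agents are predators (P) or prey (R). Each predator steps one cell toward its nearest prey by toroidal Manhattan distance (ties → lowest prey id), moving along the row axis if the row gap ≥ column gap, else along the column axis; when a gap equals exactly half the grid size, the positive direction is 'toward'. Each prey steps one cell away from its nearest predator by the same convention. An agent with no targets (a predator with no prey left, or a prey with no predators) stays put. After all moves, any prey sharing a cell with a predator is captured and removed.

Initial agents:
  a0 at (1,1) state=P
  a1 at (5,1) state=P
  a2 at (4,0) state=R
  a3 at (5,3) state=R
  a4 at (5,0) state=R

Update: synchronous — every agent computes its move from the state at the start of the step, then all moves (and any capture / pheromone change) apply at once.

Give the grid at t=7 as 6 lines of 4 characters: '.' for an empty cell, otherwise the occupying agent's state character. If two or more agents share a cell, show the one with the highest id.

t=1: a0@(0,1):P a1@(5,0):P a2@(3,0):R a3@(5,2):R a4@(5,3):R
t=2: a0@(5,1):P a1@(5,3):P a2@(2,0):R a3@(4,2):R a4@(5,2):R
t=3: a0@(5,2):P a1@(5,2):P a2@(1,0):R a3@(3,2):R a4@(5,3):R
t=4: a0@(5,3):P a1@(5,3):P a2@(2,0):R a3@(2,2):R a4@(5,0):R
t=5: a0@(5,0):P a1@(5,0):P a2@(1,0):R a3@(1,2):R a4@(5,1):R
t=6: a0@(5,1):P a1@(5,1):P a2@(2,0):R a3@(2,2):R a4@(5,2):R
t=7: a0@(5,2):P a1@(5,2):P a2@(1,0):R a3@(1,2):R a4@(5,3):R

....
R.R.
....
....
....
..PR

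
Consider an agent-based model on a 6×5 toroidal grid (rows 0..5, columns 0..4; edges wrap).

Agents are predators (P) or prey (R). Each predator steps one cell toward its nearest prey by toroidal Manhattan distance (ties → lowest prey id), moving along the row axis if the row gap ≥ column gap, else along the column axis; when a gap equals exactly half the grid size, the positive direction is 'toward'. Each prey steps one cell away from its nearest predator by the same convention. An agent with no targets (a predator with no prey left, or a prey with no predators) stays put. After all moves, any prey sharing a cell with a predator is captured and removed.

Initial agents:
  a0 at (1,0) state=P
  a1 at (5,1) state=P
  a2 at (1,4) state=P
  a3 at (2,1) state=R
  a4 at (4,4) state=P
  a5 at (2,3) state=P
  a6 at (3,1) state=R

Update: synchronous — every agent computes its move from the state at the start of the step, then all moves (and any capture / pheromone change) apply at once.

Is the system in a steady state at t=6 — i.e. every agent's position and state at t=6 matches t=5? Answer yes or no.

t=1: a0@(2,0):P a1@(4,1):P a2@(1,0):P a3@(3,1):R a4@(4,0):P a5@(2,2):P a6@(2,1):R
t=2: a0@(2,1):P a1@(3,1):P a2@(2,0):P a4@(3,0):P a5@(2,1):P a6@(2,2):R
t=3: a0@(2,2):P a1@(2,1):P a2@(2,1):P a4@(3,1):P a5@(2,2):P a6@(2,3):R
t=4: a0@(2,3):P a1@(2,2):P a2@(2,2):P a4@(3,2):P a5@(2,3):P a6@(2,4):R
t=5: a0@(2,4):P a1@(2,3):P a2@(2,3):P a4@(3,3):P a5@(2,4):P a6@(2,0):R
t=6: a0@(2,0):P a1@(2,4):P a2@(2,4):P a4@(3,4):P a5@(2,0):P a6@(2,1):R

no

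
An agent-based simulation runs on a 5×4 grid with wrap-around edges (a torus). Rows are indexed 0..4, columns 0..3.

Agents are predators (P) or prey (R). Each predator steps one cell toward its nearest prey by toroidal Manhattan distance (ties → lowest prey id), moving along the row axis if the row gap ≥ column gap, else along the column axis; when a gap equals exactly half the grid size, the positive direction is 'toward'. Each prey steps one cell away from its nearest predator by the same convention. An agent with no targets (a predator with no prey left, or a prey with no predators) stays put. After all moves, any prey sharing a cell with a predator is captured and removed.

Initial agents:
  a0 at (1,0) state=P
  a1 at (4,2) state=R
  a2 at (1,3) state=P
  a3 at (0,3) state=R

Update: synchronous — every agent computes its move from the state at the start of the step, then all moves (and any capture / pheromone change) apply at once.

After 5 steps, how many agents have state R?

2

t=1: a0@(0,0):P a1@(3,2):R a2@(0,3):P a3@(4,3):R
t=2: a0@(4,0):P a1@(2,2):R a2@(4,3):P a3@(3,3):R
t=3: a0@(3,0):P a1@(1,2):R a2@(3,3):P a3@(2,3):R
t=4: a0@(2,0):P a1@(0,2):R a2@(2,3):P a3@(1,3):R
t=5: a0@(1,0):P a1@(4,2):R a2@(1,3):P a3@(0,3):R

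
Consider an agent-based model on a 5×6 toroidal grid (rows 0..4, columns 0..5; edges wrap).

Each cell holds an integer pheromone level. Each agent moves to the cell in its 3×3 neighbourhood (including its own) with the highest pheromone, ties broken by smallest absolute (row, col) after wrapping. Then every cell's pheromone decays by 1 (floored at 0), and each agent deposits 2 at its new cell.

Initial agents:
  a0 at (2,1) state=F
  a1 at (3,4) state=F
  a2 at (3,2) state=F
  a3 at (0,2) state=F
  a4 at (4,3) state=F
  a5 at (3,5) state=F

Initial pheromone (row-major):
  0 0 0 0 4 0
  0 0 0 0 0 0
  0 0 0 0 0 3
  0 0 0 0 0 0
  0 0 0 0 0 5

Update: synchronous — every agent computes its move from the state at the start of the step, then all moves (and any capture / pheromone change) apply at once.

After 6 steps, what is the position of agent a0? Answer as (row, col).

(0, 1)

t=1: a0@(1,0) a1@(4,5) a2@(2,1) a3@(0,1) a4@(0,4) a5@(4,5) | pheromone: 0 2 0 0 5 0 / 2 0 0 0 0 0 / 0 2 0 0 0 2 / 0 0 0 0 0 0 / 0 0 0 0 0 8
t=2: a0@(0,1) a1@(4,5) a2@(1,0) a3@(0,1) a4@(4,5) a5@(4,5) | pheromone: 0 5 0 0 4 0 / 3 0 0 0 0 0 / 0 1 0 0 0 1 / 0 0 0 0 0 0 / 0 0 0 0 0 13
t=3: a0@(0,1) a1@(4,5) a2@(0,1) a3@(0,1) a4@(4,5) a5@(4,5) | pheromone: 0 10 0 0 3 0 / 2 0 0 0 0 0 / 0 0 0 0 0 0 / 0 0 0 0 0 0 / 0 0 0 0 0 18
t=4: a0@(0,1) a1@(4,5) a2@(0,1) a3@(0,1) a4@(4,5) a5@(4,5) | pheromone: 0 15 0 0 2 0 / 1 0 0 0 0 0 / 0 0 0 0 0 0 / 0 0 0 0 0 0 / 0 0 0 0 0 23
t=5: a0@(0,1) a1@(4,5) a2@(0,1) a3@(0,1) a4@(4,5) a5@(4,5) | pheromone: 0 20 0 0 1 0 / 0 0 0 0 0 0 / 0 0 0 0 0 0 / 0 0 0 0 0 0 / 0 0 0 0 0 28
t=6: a0@(0,1) a1@(4,5) a2@(0,1) a3@(0,1) a4@(4,5) a5@(4,5) | pheromone: 0 25 0 0 0 0 / 0 0 0 0 0 0 / 0 0 0 0 0 0 / 0 0 0 0 0 0 / 0 0 0 0 0 33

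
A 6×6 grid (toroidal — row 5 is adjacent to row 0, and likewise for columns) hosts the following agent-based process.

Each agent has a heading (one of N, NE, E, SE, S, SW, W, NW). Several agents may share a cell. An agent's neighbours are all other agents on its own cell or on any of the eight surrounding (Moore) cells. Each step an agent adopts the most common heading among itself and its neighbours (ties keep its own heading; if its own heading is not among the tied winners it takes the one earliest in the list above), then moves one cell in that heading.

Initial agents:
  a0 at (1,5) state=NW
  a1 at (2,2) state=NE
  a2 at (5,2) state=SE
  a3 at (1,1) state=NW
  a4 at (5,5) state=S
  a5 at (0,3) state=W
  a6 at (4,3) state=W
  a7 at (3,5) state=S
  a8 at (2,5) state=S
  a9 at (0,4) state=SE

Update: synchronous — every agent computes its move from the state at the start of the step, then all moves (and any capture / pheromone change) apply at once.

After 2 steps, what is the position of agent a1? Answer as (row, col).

t=1: a0@(0,4):NW a1@(1,3):NE a2@(5,1):W a3@(0,0):NW a4@(0,5):S a5@(1,4):SE a6@(4,2):W a7@(4,5):S a8@(3,5):S a9@(1,5):SE
t=2: a0@(1,5):SE a1@(0,4):NE a2@(5,0):W a3@(5,5):NW a4@(1,0):SE a5@(2,5):SE a6@(4,1):W a7@(5,5):S a8@(4,5):S a9@(2,0):SE

(0, 4)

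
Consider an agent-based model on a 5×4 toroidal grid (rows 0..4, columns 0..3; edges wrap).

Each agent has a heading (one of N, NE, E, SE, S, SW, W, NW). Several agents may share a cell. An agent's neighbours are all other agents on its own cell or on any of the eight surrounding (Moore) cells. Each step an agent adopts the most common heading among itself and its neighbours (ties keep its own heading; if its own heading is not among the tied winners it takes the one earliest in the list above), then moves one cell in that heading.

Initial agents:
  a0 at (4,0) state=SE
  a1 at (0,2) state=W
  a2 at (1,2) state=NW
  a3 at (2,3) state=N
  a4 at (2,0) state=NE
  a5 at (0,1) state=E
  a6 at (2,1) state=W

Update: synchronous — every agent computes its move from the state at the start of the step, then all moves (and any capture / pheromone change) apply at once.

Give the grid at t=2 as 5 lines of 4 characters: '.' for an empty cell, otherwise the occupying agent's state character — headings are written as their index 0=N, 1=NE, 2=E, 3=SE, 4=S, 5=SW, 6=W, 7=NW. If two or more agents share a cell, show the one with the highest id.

66.0
6...
...6
....
....

t=1: a0@(0,1):SE a1@(0,1):W a2@(1,1):W a3@(1,3):N a4@(1,1):NE a5@(0,2):E a6@(2,0):W
t=2: a0@(0,0):W a1@(0,0):W a2@(1,0):W a3@(0,3):N a4@(1,0):W a5@(0,1):W a6@(2,3):W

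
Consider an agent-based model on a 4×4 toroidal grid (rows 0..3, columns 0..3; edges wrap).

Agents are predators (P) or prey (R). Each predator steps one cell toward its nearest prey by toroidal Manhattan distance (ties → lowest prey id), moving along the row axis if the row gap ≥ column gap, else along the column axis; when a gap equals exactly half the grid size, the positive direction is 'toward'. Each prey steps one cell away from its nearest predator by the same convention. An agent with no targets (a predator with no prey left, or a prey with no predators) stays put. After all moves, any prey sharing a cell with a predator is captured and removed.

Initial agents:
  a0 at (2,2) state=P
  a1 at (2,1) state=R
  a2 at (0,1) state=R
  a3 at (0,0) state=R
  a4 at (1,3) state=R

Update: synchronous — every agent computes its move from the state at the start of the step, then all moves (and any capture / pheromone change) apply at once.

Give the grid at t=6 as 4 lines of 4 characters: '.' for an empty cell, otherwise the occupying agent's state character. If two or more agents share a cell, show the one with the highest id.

t=1: a0@(2,1):P a1@(2,0):R a2@(3,1):R a3@(3,0):R a4@(0,3):R
t=2: a0@(2,0):P a1@(2,3):R a2@(0,1):R a3@(0,0):R a4@(3,3):R
t=3: a0@(2,3):P a1@(2,2):R a2@(3,1):R a3@(3,0):R a4@(0,3):R
t=4: a0@(2,2):P a1@(2,1):R a2@(3,0):R a3@(0,0):R a4@(3,3):R
t=5: a0@(2,1):P a1@(2,0):R a2@(3,3):R a3@(3,0):R a4@(0,3):R
t=6: a0@(2,0):P a1@(2,3):R a2@(3,2):R a3@(0,0):R a4@(3,3):R

R...
....
P..R
..RR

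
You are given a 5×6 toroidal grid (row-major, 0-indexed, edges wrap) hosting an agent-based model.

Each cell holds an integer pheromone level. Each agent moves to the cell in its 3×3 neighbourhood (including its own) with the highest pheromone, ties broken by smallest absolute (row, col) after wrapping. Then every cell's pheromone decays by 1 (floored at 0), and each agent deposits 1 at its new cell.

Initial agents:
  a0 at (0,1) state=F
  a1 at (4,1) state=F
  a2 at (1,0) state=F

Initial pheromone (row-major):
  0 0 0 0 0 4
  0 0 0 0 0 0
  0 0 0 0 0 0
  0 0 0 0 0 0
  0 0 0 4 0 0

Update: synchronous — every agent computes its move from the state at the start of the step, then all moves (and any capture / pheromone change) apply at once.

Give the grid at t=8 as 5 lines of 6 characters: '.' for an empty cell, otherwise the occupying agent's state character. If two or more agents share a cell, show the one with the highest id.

.....F
......
......
......
......

t=1: a0@(0,0) a1@(0,0) a2@(0,5) | pheromone: 2 0 0 0 0 4 / 0 0 0 0 0 0 / 0 0 0 0 0 0 / 0 0 0 0 0 0 / 0 0 0 3 0 0
t=2: a0@(0,5) a1@(0,5) a2@(0,5) | pheromone: 1 0 0 0 0 6 / 0 0 0 0 0 0 / 0 0 0 0 0 0 / 0 0 0 0 0 0 / 0 0 0 2 0 0
t=3: a0@(0,5) a1@(0,5) a2@(0,5) | pheromone: 0 0 0 0 0 8 / 0 0 0 0 0 0 / 0 0 0 0 0 0 / 0 0 0 0 0 0 / 0 0 0 1 0 0
t=4: a0@(0,5) a1@(0,5) a2@(0,5) | pheromone: 0 0 0 0 0 10 / 0 0 0 0 0 0 / 0 0 0 0 0 0 / 0 0 0 0 0 0 / 0 0 0 0 0 0
t=5: a0@(0,5) a1@(0,5) a2@(0,5) | pheromone: 0 0 0 0 0 12 / 0 0 0 0 0 0 / 0 0 0 0 0 0 / 0 0 0 0 0 0 / 0 0 0 0 0 0
t=6: a0@(0,5) a1@(0,5) a2@(0,5) | pheromone: 0 0 0 0 0 14 / 0 0 0 0 0 0 / 0 0 0 0 0 0 / 0 0 0 0 0 0 / 0 0 0 0 0 0
t=7: a0@(0,5) a1@(0,5) a2@(0,5) | pheromone: 0 0 0 0 0 16 / 0 0 0 0 0 0 / 0 0 0 0 0 0 / 0 0 0 0 0 0 / 0 0 0 0 0 0
t=8: a0@(0,5) a1@(0,5) a2@(0,5) | pheromone: 0 0 0 0 0 18 / 0 0 0 0 0 0 / 0 0 0 0 0 0 / 0 0 0 0 0 0 / 0 0 0 0 0 0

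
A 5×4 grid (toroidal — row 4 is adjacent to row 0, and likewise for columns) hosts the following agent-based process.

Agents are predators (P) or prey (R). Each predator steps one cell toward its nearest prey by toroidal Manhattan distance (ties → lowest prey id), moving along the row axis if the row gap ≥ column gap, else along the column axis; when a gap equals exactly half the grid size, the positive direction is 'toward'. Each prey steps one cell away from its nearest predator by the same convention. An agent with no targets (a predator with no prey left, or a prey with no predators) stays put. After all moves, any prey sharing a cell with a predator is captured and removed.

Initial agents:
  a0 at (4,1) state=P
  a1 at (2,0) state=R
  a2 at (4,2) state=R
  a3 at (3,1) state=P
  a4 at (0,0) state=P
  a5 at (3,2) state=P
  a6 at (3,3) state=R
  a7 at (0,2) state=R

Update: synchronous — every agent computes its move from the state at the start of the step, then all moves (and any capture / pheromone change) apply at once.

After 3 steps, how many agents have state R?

1

t=1: a0@(4,2):P a2@(4,3):R a3@(2,1):P a4@(1,0):P a5@(4,2):P a6@(3,0):R a7@(1,2):R
t=2: a0@(4,3):P a2@(4,0):R a3@(3,1):P a4@(2,0):P a5@(4,3):P a6@(4,0):R a7@(2,2):R
t=3: a0@(4,0):P a3@(4,1):P a4@(3,0):P a5@(4,0):P a7@(1,2):R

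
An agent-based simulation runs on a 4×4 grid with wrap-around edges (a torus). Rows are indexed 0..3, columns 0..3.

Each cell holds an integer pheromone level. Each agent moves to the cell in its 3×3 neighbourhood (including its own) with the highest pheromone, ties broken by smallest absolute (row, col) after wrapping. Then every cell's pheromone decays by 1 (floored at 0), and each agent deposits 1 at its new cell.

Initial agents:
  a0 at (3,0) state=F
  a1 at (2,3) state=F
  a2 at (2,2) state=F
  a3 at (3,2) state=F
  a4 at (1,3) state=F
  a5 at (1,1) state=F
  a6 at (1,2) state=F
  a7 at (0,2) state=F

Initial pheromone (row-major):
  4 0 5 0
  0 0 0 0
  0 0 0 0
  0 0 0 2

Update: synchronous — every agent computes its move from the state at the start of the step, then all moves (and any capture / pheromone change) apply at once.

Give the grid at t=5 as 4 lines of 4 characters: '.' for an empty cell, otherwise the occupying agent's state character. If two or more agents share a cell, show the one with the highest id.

t=1: a0@(0,0) a1@(3,3) a2@(3,3) a3@(0,2) a4@(0,2) a5@(0,2) a6@(0,2) a7@(0,2) | pheromone: 4 0 9 0 / 0 0 0 0 / 0 0 0 0 / 0 0 0 3
t=2: a0@(0,0) a1@(0,2) a2@(0,2) a3@(0,2) a4@(0,2) a5@(0,2) a6@(0,2) a7@(0,2) | pheromone: 4 0 15 0 / 0 0 0 0 / 0 0 0 0 / 0 0 0 2
t=3: a0@(0,0) a1@(0,2) a2@(0,2) a3@(0,2) a4@(0,2) a5@(0,2) a6@(0,2) a7@(0,2) | pheromone: 4 0 21 0 / 0 0 0 0 / 0 0 0 0 / 0 0 0 1
t=4: a0@(0,0) a1@(0,2) a2@(0,2) a3@(0,2) a4@(0,2) a5@(0,2) a6@(0,2) a7@(0,2) | pheromone: 4 0 27 0 / 0 0 0 0 / 0 0 0 0 / 0 0 0 0
t=5: a0@(0,0) a1@(0,2) a2@(0,2) a3@(0,2) a4@(0,2) a5@(0,2) a6@(0,2) a7@(0,2) | pheromone: 4 0 33 0 / 0 0 0 0 / 0 0 0 0 / 0 0 0 0

F.F.
....
....
....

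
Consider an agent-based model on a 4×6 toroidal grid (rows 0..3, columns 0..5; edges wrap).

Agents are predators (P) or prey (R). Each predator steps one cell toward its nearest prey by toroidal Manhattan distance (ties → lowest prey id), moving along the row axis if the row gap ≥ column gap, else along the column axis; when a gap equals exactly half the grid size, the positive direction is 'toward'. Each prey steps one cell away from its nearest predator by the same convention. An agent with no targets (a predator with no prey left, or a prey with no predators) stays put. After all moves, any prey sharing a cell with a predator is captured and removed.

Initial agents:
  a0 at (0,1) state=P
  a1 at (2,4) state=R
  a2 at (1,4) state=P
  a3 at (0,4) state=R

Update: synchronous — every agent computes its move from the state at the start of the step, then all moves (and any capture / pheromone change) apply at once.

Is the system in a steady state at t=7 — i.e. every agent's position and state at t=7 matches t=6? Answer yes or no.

t=1: a0@(0,2):P a1@(3,4):R a2@(2,4):P a3@(3,4):R
t=2: a0@(0,3):P a1@(0,4):R a2@(3,4):P a3@(0,4):R
t=3: a0@(0,4):P a1@(0,5):R a2@(0,4):P a3@(0,5):R
t=4: a0@(0,5):P a1@(0,0):R a2@(0,5):P a3@(0,0):R
t=5: a0@(0,0):P a1@(0,1):R a2@(0,0):P a3@(0,1):R
t=6: a0@(0,1):P a1@(0,2):R a2@(0,1):P a3@(0,2):R
t=7: a0@(0,2):P a1@(0,3):R a2@(0,2):P a3@(0,3):R

no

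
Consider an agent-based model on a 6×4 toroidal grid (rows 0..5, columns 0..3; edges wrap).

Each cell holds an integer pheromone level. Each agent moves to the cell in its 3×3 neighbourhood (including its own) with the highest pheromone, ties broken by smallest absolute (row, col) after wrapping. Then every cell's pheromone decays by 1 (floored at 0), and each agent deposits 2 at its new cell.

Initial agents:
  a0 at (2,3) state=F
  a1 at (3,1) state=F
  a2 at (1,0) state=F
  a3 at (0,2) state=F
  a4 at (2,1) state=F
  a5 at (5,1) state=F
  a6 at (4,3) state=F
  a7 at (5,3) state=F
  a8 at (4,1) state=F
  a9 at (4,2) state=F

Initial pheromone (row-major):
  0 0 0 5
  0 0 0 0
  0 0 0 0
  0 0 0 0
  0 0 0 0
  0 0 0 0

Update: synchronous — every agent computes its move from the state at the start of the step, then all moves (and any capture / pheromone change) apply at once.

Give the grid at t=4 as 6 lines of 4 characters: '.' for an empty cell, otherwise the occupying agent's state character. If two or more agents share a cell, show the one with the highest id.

...F
....
....
F...
....
....

t=1: a0@(1,0) a1@(2,0) a2@(0,3) a3@(0,3) a4@(1,0) a5@(0,0) a6@(3,0) a7@(0,3) a8@(3,0) a9@(3,1) | pheromone: 2 0 0 10 / 4 0 0 0 / 2 0 0 0 / 4 2 0 0 / 0 0 0 0 / 0 0 0 0
t=2: a0@(0,3) a1@(1,0) a2@(0,3) a3@(0,3) a4@(0,3) a5@(0,3) a6@(3,0) a7@(0,3) a8@(3,0) a9@(3,0) | pheromone: 1 0 0 21 / 5 0 0 0 / 1 0 0 0 / 9 1 0 0 / 0 0 0 0 / 0 0 0 0
t=3: a0@(0,3) a1@(0,3) a2@(0,3) a3@(0,3) a4@(0,3) a5@(0,3) a6@(3,0) a7@(0,3) a8@(3,0) a9@(3,0) | pheromone: 0 0 0 34 / 4 0 0 0 / 0 0 0 0 / 14 0 0 0 / 0 0 0 0 / 0 0 0 0
t=4: a0@(0,3) a1@(0,3) a2@(0,3) a3@(0,3) a4@(0,3) a5@(0,3) a6@(3,0) a7@(0,3) a8@(3,0) a9@(3,0) | pheromone: 0 0 0 47 / 3 0 0 0 / 0 0 0 0 / 19 0 0 0 / 0 0 0 0 / 0 0 0 0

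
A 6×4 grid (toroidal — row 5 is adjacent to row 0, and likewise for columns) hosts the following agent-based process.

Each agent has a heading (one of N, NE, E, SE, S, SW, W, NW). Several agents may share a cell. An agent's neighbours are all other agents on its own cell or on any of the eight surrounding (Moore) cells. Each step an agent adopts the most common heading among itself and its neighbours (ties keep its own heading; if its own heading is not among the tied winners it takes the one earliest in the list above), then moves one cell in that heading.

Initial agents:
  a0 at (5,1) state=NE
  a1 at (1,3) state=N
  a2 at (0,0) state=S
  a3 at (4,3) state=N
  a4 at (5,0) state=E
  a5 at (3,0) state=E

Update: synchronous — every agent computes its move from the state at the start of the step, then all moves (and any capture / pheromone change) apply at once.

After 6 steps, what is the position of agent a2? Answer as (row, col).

(3, 3)

t=1: a0@(4,2):NE a1@(0,3):N a2@(1,0):S a3@(4,0):E a4@(5,1):E a5@(3,1):E
t=2: a0@(4,3):E a1@(5,3):N a2@(2,0):S a3@(4,1):E a4@(5,2):E a5@(3,2):E
t=3: a0@(4,0):E a1@(5,0):E a2@(3,0):S a3@(4,2):E a4@(5,3):E a5@(3,3):E
t=4: a0@(4,1):E a1@(5,1):E a2@(3,1):E a3@(4,3):E a4@(5,0):E a5@(3,0):E
t=5: a0@(4,2):E a1@(5,2):E a2@(3,2):E a3@(4,0):E a4@(5,1):E a5@(3,1):E
t=6: a0@(4,3):E a1@(5,3):E a2@(3,3):E a3@(4,1):E a4@(5,2):E a5@(3,2):E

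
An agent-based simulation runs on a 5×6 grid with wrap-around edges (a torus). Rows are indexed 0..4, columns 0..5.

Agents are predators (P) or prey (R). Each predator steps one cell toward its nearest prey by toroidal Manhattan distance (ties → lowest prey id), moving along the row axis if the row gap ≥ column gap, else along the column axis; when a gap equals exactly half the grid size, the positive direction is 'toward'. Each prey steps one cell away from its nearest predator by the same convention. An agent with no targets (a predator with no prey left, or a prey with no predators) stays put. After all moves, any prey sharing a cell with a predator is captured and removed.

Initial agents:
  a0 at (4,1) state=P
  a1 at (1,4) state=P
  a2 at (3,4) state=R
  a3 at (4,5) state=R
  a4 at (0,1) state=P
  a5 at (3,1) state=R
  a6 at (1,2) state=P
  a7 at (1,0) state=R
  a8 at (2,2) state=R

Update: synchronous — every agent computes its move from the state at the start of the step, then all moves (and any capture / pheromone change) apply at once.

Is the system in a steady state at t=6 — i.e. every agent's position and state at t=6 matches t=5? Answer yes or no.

no

t=1: a0@(3,1):P a1@(2,4):P a2@(4,4):R a3@(4,4):R a4@(4,1):P a5@(2,1):R a6@(2,2):P a7@(1,1):R a8@(3,2):R
t=2: a0@(2,1):P a1@(3,4):P a2@(0,4):R a3@(0,4):R a4@(3,1):P a5@(1,1):R a6@(2,1):P a7@(0,1):R a8@(3,3):R
t=3: a0@(1,1):P a1@(3,3):P a2@(1,4):R a3@(1,4):R a4@(2,1):P a5@(0,1):R a6@(1,1):P a7@(4,1):R a8@(3,2):R
t=4: a0@(0,1):P a1@(3,2):P a2@(1,3):R a3@(1,3):R a4@(1,1):P a5@(4,1):R a6@(0,1):P a7@(3,1):R a8@(3,1):R
t=5: a0@(4,1):P a1@(3,1):P a2@(1,4):R a3@(1,4):R a4@(1,2):P a6@(4,1):P a7@(3,0):R a8@(3,0):R
t=6: a0@(3,1):P a1@(3,0):P a2@(1,5):R a3@(1,5):R a4@(1,3):P a6@(3,1):P a7@(3,5):R a8@(3,5):R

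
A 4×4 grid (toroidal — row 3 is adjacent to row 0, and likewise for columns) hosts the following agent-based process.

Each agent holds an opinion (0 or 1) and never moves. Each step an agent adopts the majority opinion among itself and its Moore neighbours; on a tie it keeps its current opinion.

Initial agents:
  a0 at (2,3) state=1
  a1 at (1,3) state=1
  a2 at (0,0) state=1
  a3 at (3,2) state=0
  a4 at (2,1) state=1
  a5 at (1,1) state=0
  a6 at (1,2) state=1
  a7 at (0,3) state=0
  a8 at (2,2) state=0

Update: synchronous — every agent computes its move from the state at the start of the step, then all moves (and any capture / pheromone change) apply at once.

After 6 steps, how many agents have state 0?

0

t=1: a0@(2,3):1 a1@(1,3):1 a2@(0,0):1 a3@(3,2):0 a4@(2,1):0 a5@(1,1):1 a6@(1,2):1 a7@(0,3):1 a8@(2,2):1
t=2: a0@(2,3):1 a1@(1,3):1 a2@(0,0):1 a3@(3,2):1 a4@(2,1):1 a5@(1,1):1 a6@(1,2):1 a7@(0,3):1 a8@(2,2):1
t=3: (unchanged — steady state)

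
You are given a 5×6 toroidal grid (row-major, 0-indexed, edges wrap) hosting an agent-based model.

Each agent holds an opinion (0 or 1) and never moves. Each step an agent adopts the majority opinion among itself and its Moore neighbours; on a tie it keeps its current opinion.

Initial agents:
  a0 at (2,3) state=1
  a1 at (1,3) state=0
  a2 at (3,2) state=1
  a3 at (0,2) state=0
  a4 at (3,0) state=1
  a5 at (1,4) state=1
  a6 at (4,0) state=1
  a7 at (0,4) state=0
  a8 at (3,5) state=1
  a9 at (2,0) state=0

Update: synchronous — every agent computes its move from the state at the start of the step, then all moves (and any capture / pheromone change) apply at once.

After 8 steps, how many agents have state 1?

t=1: a0@(2,3):1 a1@(1,3):0 a2@(3,2):1 a3@(0,2):0 a4@(3,0):1 a5@(1,4):1 a6@(4,0):1 a7@(0,4):0 a8@(3,5):1 a9@(2,0):1
t=2: (unchanged — steady state)

7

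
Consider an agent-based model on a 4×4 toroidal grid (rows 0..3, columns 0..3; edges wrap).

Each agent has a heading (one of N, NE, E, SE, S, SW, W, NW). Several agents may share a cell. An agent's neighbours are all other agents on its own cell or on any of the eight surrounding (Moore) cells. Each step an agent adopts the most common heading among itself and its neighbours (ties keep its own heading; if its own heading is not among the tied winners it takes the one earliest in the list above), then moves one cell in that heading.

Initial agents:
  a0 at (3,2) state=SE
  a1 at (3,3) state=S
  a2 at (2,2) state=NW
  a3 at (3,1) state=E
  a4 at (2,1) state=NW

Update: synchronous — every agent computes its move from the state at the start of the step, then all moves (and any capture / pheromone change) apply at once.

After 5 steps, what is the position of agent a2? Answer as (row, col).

(1, 1)

t=1: a0@(2,1):NW a1@(0,3):S a2@(1,1):NW a3@(2,0):NW a4@(1,0):NW
t=2: a0@(1,0):NW a1@(1,3):S a2@(0,0):NW a3@(1,3):NW a4@(0,3):NW
t=3: a0@(0,3):NW a1@(0,2):NW a2@(3,3):NW a3@(0,2):NW a4@(3,2):NW
t=4: a0@(3,2):NW a1@(3,1):NW a2@(2,2):NW a3@(3,1):NW a4@(2,1):NW
t=5: a0@(2,1):NW a1@(2,0):NW a2@(1,1):NW a3@(2,0):NW a4@(1,0):NW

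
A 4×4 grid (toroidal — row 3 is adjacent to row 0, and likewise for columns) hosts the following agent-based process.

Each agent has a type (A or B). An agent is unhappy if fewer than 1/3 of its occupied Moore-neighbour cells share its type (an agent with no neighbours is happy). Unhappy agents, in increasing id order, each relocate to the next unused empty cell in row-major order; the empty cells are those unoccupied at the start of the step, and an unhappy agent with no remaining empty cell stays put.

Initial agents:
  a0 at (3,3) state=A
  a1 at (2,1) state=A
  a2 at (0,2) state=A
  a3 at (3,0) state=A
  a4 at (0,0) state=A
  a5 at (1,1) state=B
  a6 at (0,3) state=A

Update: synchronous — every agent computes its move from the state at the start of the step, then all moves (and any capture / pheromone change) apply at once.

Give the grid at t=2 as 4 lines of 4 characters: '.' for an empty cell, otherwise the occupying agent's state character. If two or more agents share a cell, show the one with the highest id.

A.AA
B...
.A..
A..A

t=1: a0@(3,3):A a1@(2,1):A a2@(0,2):A a3@(3,0):A a4@(0,0):A a5@(0,1):B a6@(0,3):A
t=2: a0@(3,3):A a1@(2,1):A a2@(0,2):A a3@(3,0):A a4@(0,0):A a5@(1,0):B a6@(0,3):A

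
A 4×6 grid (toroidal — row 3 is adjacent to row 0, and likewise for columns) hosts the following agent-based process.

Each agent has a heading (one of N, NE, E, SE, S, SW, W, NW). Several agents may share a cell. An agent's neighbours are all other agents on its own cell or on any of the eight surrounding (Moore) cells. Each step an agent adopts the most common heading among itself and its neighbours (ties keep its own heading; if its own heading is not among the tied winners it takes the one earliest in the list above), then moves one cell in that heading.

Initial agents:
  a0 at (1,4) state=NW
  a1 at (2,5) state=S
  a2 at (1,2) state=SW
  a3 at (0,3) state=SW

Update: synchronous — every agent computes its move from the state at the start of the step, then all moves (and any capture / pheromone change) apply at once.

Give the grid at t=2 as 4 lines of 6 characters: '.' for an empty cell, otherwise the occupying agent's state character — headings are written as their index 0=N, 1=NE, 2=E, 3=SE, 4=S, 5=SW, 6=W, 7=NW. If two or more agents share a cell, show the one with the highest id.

.....4
......
.5....
5.7...

t=1: a0@(0,3):NW a1@(3,5):S a2@(2,1):SW a3@(1,2):SW
t=2: a0@(3,2):NW a1@(0,5):S a2@(3,0):SW a3@(2,1):SW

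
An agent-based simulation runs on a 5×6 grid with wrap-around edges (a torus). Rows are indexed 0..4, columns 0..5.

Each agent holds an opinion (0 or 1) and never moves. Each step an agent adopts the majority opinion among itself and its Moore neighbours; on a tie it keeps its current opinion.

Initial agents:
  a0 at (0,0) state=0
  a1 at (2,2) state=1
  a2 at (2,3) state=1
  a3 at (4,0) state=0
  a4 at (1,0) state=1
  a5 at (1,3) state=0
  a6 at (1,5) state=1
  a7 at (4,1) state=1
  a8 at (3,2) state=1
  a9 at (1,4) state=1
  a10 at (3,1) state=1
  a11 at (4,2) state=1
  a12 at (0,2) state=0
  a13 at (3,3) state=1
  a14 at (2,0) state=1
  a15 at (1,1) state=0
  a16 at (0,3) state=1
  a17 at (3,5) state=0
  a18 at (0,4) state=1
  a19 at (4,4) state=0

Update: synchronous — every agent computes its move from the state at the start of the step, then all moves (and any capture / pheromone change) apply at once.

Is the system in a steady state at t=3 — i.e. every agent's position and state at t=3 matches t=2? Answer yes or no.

no

t=1: a0@(0,0):0 a1@(2,2):1 a2@(2,3):1 a3@(4,0):0 a4@(1,0):1 a5@(1,3):1 a6@(1,5):1 a7@(4,1):1 a8@(3,2):1 a9@(1,4):1 a10@(3,1):1 a11@(4,2):1 a12@(0,2):0 a13@(3,3):1 a14@(2,0):1 a15@(1,1):0 a16@(0,3):1 a17@(3,5):0 a18@(0,4):1 a19@(4,4):1
t=2: a0@(0,0):0 a1@(2,2):1 a2@(2,3):1 a3@(4,0):0 a4@(1,0):1 a5@(1,3):1 a6@(1,5):1 a7@(4,1):1 a8@(3,2):1 a9@(1,4):1 a10@(3,1):1 a11@(4,2):1 a12@(0,2):1 a13@(3,3):1 a14@(2,0):1 a15@(1,1):0 a16@(0,3):1 a17@(3,5):0 a18@(0,4):1 a19@(4,4):1
t=3: a0@(0,0):0 a1@(2,2):1 a2@(2,3):1 a3@(4,0):0 a4@(1,0):1 a5@(1,3):1 a6@(1,5):1 a7@(4,1):1 a8@(3,2):1 a9@(1,4):1 a10@(3,1):1 a11@(4,2):1 a12@(0,2):1 a13@(3,3):1 a14@(2,0):1 a15@(1,1):1 a16@(0,3):1 a17@(3,5):0 a18@(0,4):1 a19@(4,4):1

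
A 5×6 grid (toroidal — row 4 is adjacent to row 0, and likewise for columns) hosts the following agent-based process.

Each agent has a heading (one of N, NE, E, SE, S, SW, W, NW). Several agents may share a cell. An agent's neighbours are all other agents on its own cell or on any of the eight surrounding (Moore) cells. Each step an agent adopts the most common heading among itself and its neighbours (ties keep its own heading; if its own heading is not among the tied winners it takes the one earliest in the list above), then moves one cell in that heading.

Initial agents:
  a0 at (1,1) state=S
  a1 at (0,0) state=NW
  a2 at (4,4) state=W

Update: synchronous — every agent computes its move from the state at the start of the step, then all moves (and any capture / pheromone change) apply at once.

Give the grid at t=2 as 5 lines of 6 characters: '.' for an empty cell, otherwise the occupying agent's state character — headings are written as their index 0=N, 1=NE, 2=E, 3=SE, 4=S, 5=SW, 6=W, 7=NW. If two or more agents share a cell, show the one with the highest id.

......
......
......
.4..7.
..6...

t=1: a0@(2,1):S a1@(4,5):NW a2@(4,3):W
t=2: a0@(3,1):S a1@(3,4):NW a2@(4,2):W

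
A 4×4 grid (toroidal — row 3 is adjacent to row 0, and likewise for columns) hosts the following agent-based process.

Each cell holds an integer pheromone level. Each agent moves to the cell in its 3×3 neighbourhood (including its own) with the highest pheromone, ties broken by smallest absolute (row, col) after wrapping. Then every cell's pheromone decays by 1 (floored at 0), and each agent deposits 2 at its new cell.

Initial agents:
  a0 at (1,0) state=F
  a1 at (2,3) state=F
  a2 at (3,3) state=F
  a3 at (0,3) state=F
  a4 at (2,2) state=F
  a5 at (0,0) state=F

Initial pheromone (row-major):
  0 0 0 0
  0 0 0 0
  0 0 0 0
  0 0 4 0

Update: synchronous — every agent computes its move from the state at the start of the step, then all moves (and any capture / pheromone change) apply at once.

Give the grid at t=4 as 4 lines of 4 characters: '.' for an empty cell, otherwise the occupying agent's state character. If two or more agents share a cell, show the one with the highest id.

F...
....
....
..F.

t=1: a0@(0,0) a1@(3,2) a2@(3,2) a3@(3,2) a4@(3,2) a5@(0,0) | pheromone: 4 0 0 0 / 0 0 0 0 / 0 0 0 0 / 0 0 11 0
t=2: a0@(0,0) a1@(3,2) a2@(3,2) a3@(3,2) a4@(3,2) a5@(0,0) | pheromone: 7 0 0 0 / 0 0 0 0 / 0 0 0 0 / 0 0 18 0
t=3: a0@(0,0) a1@(3,2) a2@(3,2) a3@(3,2) a4@(3,2) a5@(0,0) | pheromone: 10 0 0 0 / 0 0 0 0 / 0 0 0 0 / 0 0 25 0
t=4: a0@(0,0) a1@(3,2) a2@(3,2) a3@(3,2) a4@(3,2) a5@(0,0) | pheromone: 13 0 0 0 / 0 0 0 0 / 0 0 0 0 / 0 0 32 0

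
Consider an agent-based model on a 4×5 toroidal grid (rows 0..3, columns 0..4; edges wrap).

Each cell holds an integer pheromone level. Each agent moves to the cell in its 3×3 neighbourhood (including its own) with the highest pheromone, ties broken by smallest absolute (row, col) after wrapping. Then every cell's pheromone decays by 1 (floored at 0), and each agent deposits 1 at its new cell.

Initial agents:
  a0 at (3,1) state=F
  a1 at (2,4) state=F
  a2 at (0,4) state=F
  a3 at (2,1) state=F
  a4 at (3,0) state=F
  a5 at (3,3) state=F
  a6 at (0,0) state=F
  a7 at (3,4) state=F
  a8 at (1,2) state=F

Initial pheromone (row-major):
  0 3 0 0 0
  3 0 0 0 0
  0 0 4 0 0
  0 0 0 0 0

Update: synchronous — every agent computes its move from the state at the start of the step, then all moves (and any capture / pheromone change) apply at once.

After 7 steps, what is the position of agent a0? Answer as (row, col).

(2, 2)

t=1: a0@(2,2) a1@(1,0) a2@(1,0) a3@(2,2) a4@(0,1) a5@(2,2) a6@(0,1) a7@(0,0) a8@(2,2) | pheromone: 1 4 0 0 0 / 4 0 0 0 0 / 0 0 7 0 0 / 0 0 0 0 0
t=2: a0@(2,2) a1@(0,1) a2@(0,1) a3@(2,2) a4@(0,1) a5@(2,2) a6@(0,1) a7@(0,1) a8@(2,2) | pheromone: 0 8 0 0 0 / 3 0 0 0 0 / 0 0 10 0 0 / 0 0 0 0 0
t=3: a0@(2,2) a1@(0,1) a2@(0,1) a3@(2,2) a4@(0,1) a5@(2,2) a6@(0,1) a7@(0,1) a8@(2,2) | pheromone: 0 12 0 0 0 / 2 0 0 0 0 / 0 0 13 0 0 / 0 0 0 0 0
t=4: a0@(2,2) a1@(0,1) a2@(0,1) a3@(2,2) a4@(0,1) a5@(2,2) a6@(0,1) a7@(0,1) a8@(2,2) | pheromone: 0 16 0 0 0 / 1 0 0 0 0 / 0 0 16 0 0 / 0 0 0 0 0
t=5: a0@(2,2) a1@(0,1) a2@(0,1) a3@(2,2) a4@(0,1) a5@(2,2) a6@(0,1) a7@(0,1) a8@(2,2) | pheromone: 0 20 0 0 0 / 0 0 0 0 0 / 0 0 19 0 0 / 0 0 0 0 0
t=6: a0@(2,2) a1@(0,1) a2@(0,1) a3@(2,2) a4@(0,1) a5@(2,2) a6@(0,1) a7@(0,1) a8@(2,2) | pheromone: 0 24 0 0 0 / 0 0 0 0 0 / 0 0 22 0 0 / 0 0 0 0 0
t=7: a0@(2,2) a1@(0,1) a2@(0,1) a3@(2,2) a4@(0,1) a5@(2,2) a6@(0,1) a7@(0,1) a8@(2,2) | pheromone: 0 28 0 0 0 / 0 0 0 0 0 / 0 0 25 0 0 / 0 0 0 0 0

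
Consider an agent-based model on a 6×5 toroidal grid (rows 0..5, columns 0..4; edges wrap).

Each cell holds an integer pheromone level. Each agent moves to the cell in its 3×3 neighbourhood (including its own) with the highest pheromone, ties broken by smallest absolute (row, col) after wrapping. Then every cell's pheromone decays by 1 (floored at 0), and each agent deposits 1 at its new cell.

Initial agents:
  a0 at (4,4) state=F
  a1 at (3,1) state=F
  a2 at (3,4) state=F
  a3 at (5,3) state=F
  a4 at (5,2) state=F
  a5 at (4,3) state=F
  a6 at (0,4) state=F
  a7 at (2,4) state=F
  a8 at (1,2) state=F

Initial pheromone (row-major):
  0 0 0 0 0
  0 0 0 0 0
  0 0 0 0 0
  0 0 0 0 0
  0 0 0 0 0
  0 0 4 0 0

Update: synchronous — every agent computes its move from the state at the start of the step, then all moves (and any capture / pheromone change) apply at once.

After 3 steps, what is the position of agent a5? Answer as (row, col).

(5, 2)

t=1: a0@(3,0) a1@(2,0) a2@(2,0) a3@(5,2) a4@(5,2) a5@(5,2) a6@(0,0) a7@(1,0) a8@(0,1) | pheromone: 1 1 0 0 0 / 1 0 0 0 0 / 2 0 0 0 0 / 1 0 0 0 0 / 0 0 0 0 0 / 0 0 6 0 0
t=2: a0@(2,0) a1@(2,0) a2@(2,0) a3@(5,2) a4@(5,2) a5@(5,2) a6@(0,0) a7@(2,0) a8@(5,2) | pheromone: 1 0 0 0 0 / 0 0 0 0 0 / 5 0 0 0 0 / 0 0 0 0 0 / 0 0 0 0 0 / 0 0 9 0 0
t=3: a0@(2,0) a1@(2,0) a2@(2,0) a3@(5,2) a4@(5,2) a5@(5,2) a6@(0,0) a7@(2,0) a8@(5,2) | pheromone: 1 0 0 0 0 / 0 0 0 0 0 / 8 0 0 0 0 / 0 0 0 0 0 / 0 0 0 0 0 / 0 0 12 0 0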